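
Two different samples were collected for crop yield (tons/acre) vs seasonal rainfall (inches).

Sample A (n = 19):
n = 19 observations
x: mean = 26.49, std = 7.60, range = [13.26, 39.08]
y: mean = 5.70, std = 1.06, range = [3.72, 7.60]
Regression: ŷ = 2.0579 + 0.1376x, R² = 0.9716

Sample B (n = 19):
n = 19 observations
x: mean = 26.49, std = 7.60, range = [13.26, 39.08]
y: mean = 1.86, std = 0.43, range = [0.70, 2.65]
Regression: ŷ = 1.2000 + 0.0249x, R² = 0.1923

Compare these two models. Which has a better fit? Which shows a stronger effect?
Model A has the better fit (R² = 0.9716 vs 0.1923). Model A shows the stronger effect (|β₁| = 0.1376 vs 0.0249).

Model Comparison:

Fit — compare R²:
- Model A: R² = 0.9716 → 97.16% of variance in crop yield explained
- Model B: R² = 0.1923 → 19.23% of variance in crop yield explained
- 0.9716 > 0.1923 → Model A has the better fit

Strength of effect — compare |β₁|:
- Model A: β₁ = 0.1376 → predicted crop yield rises 0.1376 tons/acre per additional inch of rainfall
- Model B: β₁ = 0.0249 → predicted crop yield rises 0.0249 tons/acre per additional inch of rainfall
- |0.1376| > |0.0249| → Model A shows the stronger marginal effect

Note: R² measures how tightly points cluster around the line; β₁ measures how steep the line is — they answer different questions.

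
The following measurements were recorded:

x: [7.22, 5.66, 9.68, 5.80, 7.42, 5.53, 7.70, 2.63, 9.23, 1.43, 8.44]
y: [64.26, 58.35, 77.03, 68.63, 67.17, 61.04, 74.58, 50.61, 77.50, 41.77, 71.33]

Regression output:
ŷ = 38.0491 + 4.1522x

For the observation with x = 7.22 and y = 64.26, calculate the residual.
Residual = -3.7680

The residual is the difference between the actual value and the predicted value:

Residual = y - ŷ

Step 1: Calculate predicted value
ŷ = 38.0491 + 4.1522 × 7.22
ŷ = 68.0280

Step 2: Calculate residual
Residual = 64.26 - 68.0280
Residual = -3.7680

Interpretation: the model overestimates the actual value by 3.7680 at this point (negative residual → observation lies below the fitted line).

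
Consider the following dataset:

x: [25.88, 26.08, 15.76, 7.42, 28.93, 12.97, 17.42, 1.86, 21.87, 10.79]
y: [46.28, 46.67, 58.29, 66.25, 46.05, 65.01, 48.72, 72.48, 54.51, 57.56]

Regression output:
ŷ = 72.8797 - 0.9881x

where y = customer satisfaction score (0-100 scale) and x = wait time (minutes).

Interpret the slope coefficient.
On average, satisfaction score is about 0.9881 points lower for every extra minute of wait time.

The slope β₁ = -0.9881 gives the rate at which the fitted satisfaction score changes with wait time.

Interpretation:
- Wait time up by 1 minute → predicted satisfaction score decreases by 0.9881 points
- The effect is assumed constant over the observed range of x (linearity)

(β₀ = 72.8797 is the fitted value at x = 0 and is not part of the slope interpretation.)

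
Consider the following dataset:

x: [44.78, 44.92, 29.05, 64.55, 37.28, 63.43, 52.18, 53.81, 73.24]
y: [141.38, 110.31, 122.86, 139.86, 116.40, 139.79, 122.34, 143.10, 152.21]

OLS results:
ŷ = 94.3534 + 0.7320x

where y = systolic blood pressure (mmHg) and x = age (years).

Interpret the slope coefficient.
For each additional year of age, predicted blood pressure increases by approximately 0.7320 mmHg.

The slope β₁ = 0.7320 gives the rate at which the fitted blood pressure changes with age.

Interpretation:
- Age up by 1 year → predicted blood pressure increases by 0.7320 mmHg
- The effect is assumed constant over the observed range of x (linearity)
- The slope describes association in these data, not necessarily a causal effect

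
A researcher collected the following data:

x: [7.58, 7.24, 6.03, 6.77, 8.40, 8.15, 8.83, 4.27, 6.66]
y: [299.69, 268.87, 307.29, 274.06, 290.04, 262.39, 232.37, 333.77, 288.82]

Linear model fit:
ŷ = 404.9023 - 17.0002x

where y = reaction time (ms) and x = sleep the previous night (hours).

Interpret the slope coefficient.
An increase of one hour in sleep is associated with a 17.0002 ms decrease in predicted reaction time.

The slope β₁ = -17.0002 gives the rate at which the fitted reaction time changes with sleep.

Interpretation:
- Sleep up by 1 hour → predicted reaction time decreases by 17.0002 ms
- The effect is assumed constant over the observed range of x (linearity)

(β₀ = 404.9023 is the fitted value at x = 0 and is not part of the slope interpretation.)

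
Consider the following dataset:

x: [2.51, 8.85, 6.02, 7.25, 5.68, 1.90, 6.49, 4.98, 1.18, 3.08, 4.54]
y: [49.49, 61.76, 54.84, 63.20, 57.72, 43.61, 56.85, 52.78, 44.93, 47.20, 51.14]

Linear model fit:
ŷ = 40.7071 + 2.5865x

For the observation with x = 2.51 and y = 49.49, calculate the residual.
Residual = 2.2908

The residual is the difference between the actual value and the predicted value:

Residual = y - ŷ

Step 1: Calculate predicted value
ŷ = 40.7071 + 2.5865 × 2.51
ŷ = 47.1992

Step 2: Calculate residual
Residual = 49.49 - 47.1992
Residual = 2.2908

Sign check: y > ŷ, so the point is above the line and the fit underestimates here.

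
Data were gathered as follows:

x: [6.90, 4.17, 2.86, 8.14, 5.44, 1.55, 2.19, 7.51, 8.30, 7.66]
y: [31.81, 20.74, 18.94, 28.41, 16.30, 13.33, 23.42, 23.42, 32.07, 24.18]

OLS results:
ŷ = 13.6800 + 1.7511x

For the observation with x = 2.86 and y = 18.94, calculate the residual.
Residual = 0.2519

The residual is the difference between the actual value and the predicted value:

Residual = y - ŷ

Step 1: Calculate predicted value
ŷ = 13.6800 + 1.7511 × 2.86
ŷ = 18.6881

Step 2: Calculate residual
Residual = 18.94 - 18.6881
Residual = 0.2519

The residual is positive, so the observed y = 18.94 sits above the regression line (the line underestimates it by 0.2519).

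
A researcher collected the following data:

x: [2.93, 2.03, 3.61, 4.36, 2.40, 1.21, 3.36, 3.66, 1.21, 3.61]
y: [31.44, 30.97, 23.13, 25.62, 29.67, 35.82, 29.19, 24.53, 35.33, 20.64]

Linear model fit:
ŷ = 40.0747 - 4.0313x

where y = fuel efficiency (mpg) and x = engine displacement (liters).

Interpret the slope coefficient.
For each additional liter of engine displacement, predicted fuel efficiency decreases by approximately 4.0313 mpg.

The slope coefficient β₁ = -4.0313 represents the marginal effect of engine displacement on fuel efficiency.

Interpretation:
- Engine displacement up by 1 liter → predicted fuel efficiency decreases by 4.0313 mpg
- The effect is assumed constant over the observed range of x (linearity)
- The slope describes association in these data, not necessarily a causal effect

The intercept β₀ = 40.0747 is the predicted fuel efficiency when engine displacement = 0; since the smallest observed x is 1.21, this is an extrapolation and mainly anchors the line.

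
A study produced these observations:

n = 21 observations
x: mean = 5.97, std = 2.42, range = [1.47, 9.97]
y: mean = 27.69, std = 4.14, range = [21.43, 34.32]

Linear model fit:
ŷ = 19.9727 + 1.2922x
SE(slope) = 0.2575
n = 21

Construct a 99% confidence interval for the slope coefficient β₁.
The 99% CI for β₁ is (0.5555, 2.0289)

Confidence interval for the slope:

The 99% CI for β₁ is: β̂₁ ± t*(α/2, n-2) × SE(β̂₁)

Step 1: Find critical t-value
- Confidence level = 0.99
- Degrees of freedom = n - 2 = 21 - 2 = 19
- t*(α/2, 19) = 2.8609

Step 2: Calculate margin of error
Margin = 2.8609 × 0.2575 = 0.7367

Step 3: Construct interval
CI = 1.2922 ± 0.7367
CI = (0.5555, 2.0289)

Interpretation: We are 99% confident that the true slope β₁ lies between 0.5555 and 2.0289.
The interval does not include 0, suggesting a significant linear relationship.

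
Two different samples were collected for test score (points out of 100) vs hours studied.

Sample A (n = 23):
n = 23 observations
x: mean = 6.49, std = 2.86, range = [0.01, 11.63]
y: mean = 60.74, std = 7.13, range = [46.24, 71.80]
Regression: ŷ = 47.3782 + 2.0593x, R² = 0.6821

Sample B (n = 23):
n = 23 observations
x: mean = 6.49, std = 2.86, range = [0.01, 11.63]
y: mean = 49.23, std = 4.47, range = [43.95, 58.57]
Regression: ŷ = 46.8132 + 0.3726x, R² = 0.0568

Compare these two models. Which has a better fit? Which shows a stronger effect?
Model A has the better fit (R² = 0.6821 vs 0.0568). Model A shows the stronger effect (|β₁| = 2.0593 vs 0.3726).

Model Comparison:

Fit — compare R²:
- Model A: R² = 0.6821 → 68.21% of variance in test score explained
- Model B: R² = 0.0568 → 5.68% of variance in test score explained
- 0.6821 > 0.0568 → Model A has the better fit

Strength of effect — compare |β₁|:
- Model A: β₁ = 2.0593 → predicted test score rises 2.0593 points per additional hour of study time
- Model B: β₁ = 0.3726 → predicted test score rises 0.3726 points per additional hour of study time
- |2.0593| > |0.3726| → Model A shows the stronger marginal effect

Notes:
- The two samples could reflect different populations, time periods, or measurement quality.
- R² measures how tightly points cluster around the line; β₁ measures how steep the line is — they answer different questions.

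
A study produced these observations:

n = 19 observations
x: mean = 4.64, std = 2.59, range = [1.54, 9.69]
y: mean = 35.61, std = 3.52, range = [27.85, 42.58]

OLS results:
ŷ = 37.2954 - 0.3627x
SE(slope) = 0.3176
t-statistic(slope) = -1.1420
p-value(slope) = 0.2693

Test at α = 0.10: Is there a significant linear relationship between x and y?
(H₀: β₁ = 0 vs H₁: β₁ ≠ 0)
Fail to reject H₀: p-value = 0.2693 ≥ α = 0.10. The linear relationship is not significant at the 10% level.

Hypothesis test for the slope coefficient:

H₀: β₁ = 0 (no linear relationship)
H₁: β₁ ≠ 0 (linear relationship exists)

Test statistic: t = β̂₁ / SE(β̂₁) = -0.3627 / 0.3176 = -1.1420

The p-value (0.2693) is the probability, under H₀, of a t-statistic at least as extreme as |t| = 1.1420 (two-sided, df = n − 2 = 17).

Decision rule: reject H₀ if p-value < α.
p-value = 0.2693 ≥ α = 0.10 → fail to reject H₀.

At α = 0.10 the data do not provide convincing evidence of a nonzero slope.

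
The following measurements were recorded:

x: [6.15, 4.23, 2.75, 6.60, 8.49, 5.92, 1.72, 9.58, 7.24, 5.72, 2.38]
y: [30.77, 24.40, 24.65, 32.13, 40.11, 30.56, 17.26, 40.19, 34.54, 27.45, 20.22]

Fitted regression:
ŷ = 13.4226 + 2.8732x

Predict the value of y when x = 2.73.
ŷ = 21.2664

Plug x = 2.73 into the fitted line:

ŷ = 13.4226 + 2.8732 × 2.73
ŷ = 13.4226 + 7.8438
ŷ = 21.2664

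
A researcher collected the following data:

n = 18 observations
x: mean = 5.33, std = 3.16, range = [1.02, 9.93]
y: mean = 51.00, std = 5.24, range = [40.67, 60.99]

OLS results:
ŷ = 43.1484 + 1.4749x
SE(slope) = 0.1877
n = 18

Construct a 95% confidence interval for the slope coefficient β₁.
The 95% CI for β₁ is (1.0770, 1.8728)

Confidence interval for the slope:

The 95% CI for β₁ is: β̂₁ ± t*(α/2, n-2) × SE(β̂₁)

Step 1: Find critical t-value
- Confidence level = 0.95
- Degrees of freedom = n - 2 = 18 - 2 = 16
- t*(α/2, 16) = 2.1199

Step 2: Calculate margin of error
Margin = 2.1199 × 0.1877 = 0.3979

Step 3: Construct interval
CI = 1.4749 ± 0.3979
CI = (1.0770, 1.8728)

Interpretation: intervals built this way capture the true β₁ in 95% of repeated samples; here the plausible range for the per-unit effect of x on y is 1.0770 to 1.8728.
Both endpoints are positive, so the data support a genuinely positive slope at this confidence level.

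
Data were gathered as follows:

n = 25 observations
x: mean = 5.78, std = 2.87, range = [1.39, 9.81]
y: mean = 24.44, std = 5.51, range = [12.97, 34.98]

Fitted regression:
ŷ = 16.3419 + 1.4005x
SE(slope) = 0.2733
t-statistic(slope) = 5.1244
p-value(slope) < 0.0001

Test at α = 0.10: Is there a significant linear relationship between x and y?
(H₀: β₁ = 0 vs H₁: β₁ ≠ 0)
p-value < 0.0001 < α = 0.10, so we reject H₀. The relationship is significant.

Hypothesis test for the slope coefficient:

H₀: β₁ = 0 (no linear relationship)
H₁: β₁ ≠ 0 (linear relationship exists)

Test statistic: t = β̂₁ / SE(β̂₁) = 1.4005 / 0.2733 = 5.1244

The p-value (<0.0001) is the probability, under H₀, of a t-statistic at least as extreme as |t| = 5.1244 (two-sided, df = n − 2 = 23).

Decision rule: reject H₀ if p-value < α.
p-value < 0.0001 < α = 0.10 → reject H₀.

Conclusion: the linear association between x and y is significant at the 10% level.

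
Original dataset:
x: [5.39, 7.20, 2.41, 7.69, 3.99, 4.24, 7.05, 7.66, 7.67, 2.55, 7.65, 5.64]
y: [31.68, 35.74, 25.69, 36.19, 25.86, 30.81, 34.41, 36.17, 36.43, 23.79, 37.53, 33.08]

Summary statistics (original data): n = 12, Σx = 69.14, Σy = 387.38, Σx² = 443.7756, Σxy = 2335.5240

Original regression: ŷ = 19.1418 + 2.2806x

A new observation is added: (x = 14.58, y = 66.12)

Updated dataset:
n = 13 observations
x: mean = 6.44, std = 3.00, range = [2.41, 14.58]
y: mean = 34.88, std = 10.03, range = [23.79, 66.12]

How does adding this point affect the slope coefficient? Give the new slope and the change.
New slope β₁ = 3.2340 versus 2.2806 before: a change of +0.9534 (+41.8%).

The new point has HIGH LEVERAGE: x = 14.58 is far from the original mean x̄ = 69.14/12 ≈ 5.76 (original range [2.41, 7.69]).

Step 1: Update the sums with the new point (n goes from 12 to 13)
Σx  = 69.14 + 14.58 = 83.72
Σy  = 387.38 + 66.12 = 453.50
Σx² = 443.7756 + 14.58² = 443.7756 + 212.5764 = 656.3520
Σxy = 2335.5240 + 14.58×66.12 = 2335.5240 + 964.0296 = 3299.5536

Step 2: Recompute the slope with b₁ = (nΣxy − ΣxΣy) / (nΣx² − (Σx)²)
Numerator   = 13×3299.5536 − 83.72×453.50 = 42894.1968 − 37967.0200 = 4927.1768
Denominator = 13×656.3520 − 83.72² = 8532.5760 − 7009.0384 = 1523.5376
b₁(new) = 4927.1768 / 1523.5376 = 3.2340

(Same formula on the original sums: (12×2335.5240 − 69.14×387.38) / (12×443.7756 − 69.14²) = 1242.8348 / 544.9676 = 2.2806, matching the given fit.)

Step 3: Change in slope
Δβ₁ = 3.2340 − 2.2806 = +0.9534
Relative change = +0.9534 / 2.2806 × 100% = +41.8%
→ the slope increases when the point is added.

A high-leverage point only changes the slope if it is off the original line; here y = 66.12 is above the original trend, so the slope increases.
In practice: examine leverage (hᵢ) and Cook's distance rather than deleting it automatically; check such a point for data-entry or measurement error.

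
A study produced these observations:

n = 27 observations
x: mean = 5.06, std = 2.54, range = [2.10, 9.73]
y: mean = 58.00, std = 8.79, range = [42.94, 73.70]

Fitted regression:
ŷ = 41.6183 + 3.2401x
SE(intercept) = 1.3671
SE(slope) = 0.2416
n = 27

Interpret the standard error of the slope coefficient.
The slope 3.2401 is pinned down to within about ±0.2416 (one SE) by these data — relative uncertainty 7.5%, i.e. precise.

SE(β̂₁) = 0.2416 says: if we drew many samples of n = 27 from the same population and refit each time, the fitted slopes would scatter with a standard deviation of roughly 0.2416 around the true β₁.

Relative precision:
- SE / |β̂₁| = 0.2416 / 3.2401 = 7.5%
- Rule of thumb (under 20%: precise; 20% to under 50%: moderately precise; 50% or more: imprecise) → precise

Link to the t-test: t = β̂₁ / SE(β̂₁) = 3.2401 / 0.2416 = 13.4110, the statistic for H₀: β₁ = 0.

What drives SE(β̂₁): larger n (here n = 27) → smaller SE.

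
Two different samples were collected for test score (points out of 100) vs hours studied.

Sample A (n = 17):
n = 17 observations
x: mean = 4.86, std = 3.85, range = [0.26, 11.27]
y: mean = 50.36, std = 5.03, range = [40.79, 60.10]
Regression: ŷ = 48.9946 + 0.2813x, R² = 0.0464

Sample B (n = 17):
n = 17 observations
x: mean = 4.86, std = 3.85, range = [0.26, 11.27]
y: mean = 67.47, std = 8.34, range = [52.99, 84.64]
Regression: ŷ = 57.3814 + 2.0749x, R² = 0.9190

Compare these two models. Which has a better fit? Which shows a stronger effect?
Model B has the better fit (R² = 0.9190 vs 0.0464). Model B shows the stronger effect (|β₁| = 2.0749 vs 0.2813).

Model Comparison:

Fit — compare R²:
- Model A: R² = 0.0464 → 4.64% of variance in test score explained
- Model B: R² = 0.9190 → 91.90% of variance in test score explained
- 0.9190 > 0.0464 → Model B has the better fit

Strength of effect — compare |β₁|:
- Model A: β₁ = 0.2813 → predicted test score rises 0.2813 points per additional hour of study time
- Model B: β₁ = 2.0749 → predicted test score rises 2.0749 points per additional hour of study time
- |0.2813| < |2.0749| → Model B shows the stronger marginal effect

Note: The two samples could reflect different populations, time periods, or measurement quality.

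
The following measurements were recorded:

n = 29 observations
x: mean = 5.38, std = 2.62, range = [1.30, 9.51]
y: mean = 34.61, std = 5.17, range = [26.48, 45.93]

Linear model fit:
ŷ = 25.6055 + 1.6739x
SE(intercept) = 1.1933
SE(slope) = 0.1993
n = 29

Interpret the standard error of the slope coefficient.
The slope 1.6739 is pinned down to within about ±0.1993 (one SE) by these data — relative uncertainty 11.9%, i.e. precise.

What SE measures:
- The standard error quantifies the sampling variability of the coefficient estimate
- It is the estimated standard deviation of β̂₁ across hypothetical repeated samples of the same size
- Smaller SE → more precise estimate

Relative precision:
- SE / |β̂₁| = 0.1993 / 1.6739 = 11.9%
- Rule of thumb (under 20%: precise; 20% to under 50%: moderately precise; 50% or more: imprecise) → precise

Link to interval estimation: a confidence interval for β₁ is β̂₁ ± t* × 0.1993, so SE sets the half-width per unit of t*.

What drives SE(β̂₁): wider spread of x values → smaller SE; more residual scatter → larger SE.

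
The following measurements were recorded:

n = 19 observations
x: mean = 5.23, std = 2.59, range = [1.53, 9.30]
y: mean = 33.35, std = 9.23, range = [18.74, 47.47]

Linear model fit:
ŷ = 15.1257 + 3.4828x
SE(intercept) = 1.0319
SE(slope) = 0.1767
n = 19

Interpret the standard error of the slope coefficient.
The slope 3.4828 is pinned down to within about ±0.1767 (one SE) by these data — relative uncertainty 5.1%, i.e. precise.

What SE measures:
- The standard error quantifies the sampling variability of the coefficient estimate
- It is the estimated standard deviation of β̂₁ across hypothetical repeated samples of the same size
- Smaller SE → more precise estimate

Relative precision:
- SE / |β̂₁| = 0.1767 / 3.4828 = 5.1%
- Rule of thumb (under 20%: precise; 20% to under 50%: moderately precise; 50% or more: imprecise) → precise

Link to the t-test: t = β̂₁ / SE(β̂₁) = 3.4828 / 0.1767 = 19.7102, the statistic for H₀: β₁ = 0.

What drives SE(β̂₁): more residual scatter → larger SE; wider spread of x values → smaller SE; larger n (here n = 19) → smaller SE.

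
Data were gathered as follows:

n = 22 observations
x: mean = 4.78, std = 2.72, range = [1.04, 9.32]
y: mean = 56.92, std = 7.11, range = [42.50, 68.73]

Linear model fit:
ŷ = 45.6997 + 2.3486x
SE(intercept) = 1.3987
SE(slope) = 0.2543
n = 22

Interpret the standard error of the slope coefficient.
SE(β̂₁) = 0.2543 is the estimated standard deviation of the slope estimate across repeated samples; relative to β̂₁ = 2.3486 that is 10.8%, a precise estimate.

SE(β̂₁) = s / √Sxx, where s is the residual standard deviation and Sxx = Σ(x − x̄)². It is the yardstick for how far β̂₁ = 2.3486 could plausibly be from the true slope.

Relative precision:
- SE / |β̂₁| = 0.2543 / 2.3486 = 10.8%
- Rule of thumb (under 20%: precise; 20% to under 50%: moderately precise; 50% or more: imprecise) → precise

Link to interval estimation: a confidence interval for β₁ is β̂₁ ± t* × 0.2543, so SE sets the half-width per unit of t*.

What drives SE(β̂₁): larger n (here n = 22) → smaller SE; wider spread of x values → smaller SE.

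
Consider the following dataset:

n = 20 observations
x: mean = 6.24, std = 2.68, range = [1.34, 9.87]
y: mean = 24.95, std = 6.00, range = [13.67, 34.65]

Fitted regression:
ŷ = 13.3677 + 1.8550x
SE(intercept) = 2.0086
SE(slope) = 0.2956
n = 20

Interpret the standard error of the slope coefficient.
The slope 1.8550 is pinned down to within about ±0.2956 (one SE) by these data — relative uncertainty 15.9%, i.e. precise.

SE(β̂₁) = s / √Sxx, where s is the residual standard deviation and Sxx = Σ(x − x̄)². It is the yardstick for how far β̂₁ = 1.8550 could plausibly be from the true slope.

Relative precision:
- SE / |β̂₁| = 0.2956 / 1.8550 = 15.9%
- Rule of thumb (under 20%: precise; 20% to under 50%: moderately precise; 50% or more: imprecise) → precise

Link to interval estimation: a confidence interval for β₁ is β̂₁ ± t* × 0.2956, so SE sets the half-width per unit of t*.

What drives SE(β̂₁): larger n (here n = 20) → smaller SE; more residual scatter → larger SE.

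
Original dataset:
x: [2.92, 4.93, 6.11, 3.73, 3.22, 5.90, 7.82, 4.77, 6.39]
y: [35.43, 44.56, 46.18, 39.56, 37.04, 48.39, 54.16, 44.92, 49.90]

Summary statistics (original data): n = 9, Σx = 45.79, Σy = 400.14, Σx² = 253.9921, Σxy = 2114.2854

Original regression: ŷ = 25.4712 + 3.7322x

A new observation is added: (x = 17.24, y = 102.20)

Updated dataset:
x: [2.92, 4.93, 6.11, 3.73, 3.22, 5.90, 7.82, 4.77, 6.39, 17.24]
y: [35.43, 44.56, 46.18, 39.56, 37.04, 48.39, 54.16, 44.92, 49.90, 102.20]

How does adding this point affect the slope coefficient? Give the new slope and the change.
Adding the point moves β₁ from 3.7322 to 4.6122, i.e. it increases by 0.8800 (+23.6%).

x = 17.24 lies well outside the original x-range [2.92, 7.82] (x̄ ≈ 5.09), so this observation has high leverage and can move the slope substantially.

Step 1: Update the sums with the new point (n goes from 9 to 10)
Σx  = 45.79 + 17.24 = 63.03
Σy  = 400.14 + 102.20 = 502.34
Σx² = 253.9921 + 17.24² = 253.9921 + 297.2176 = 551.2097
Σxy = 2114.2854 + 17.24×102.20 = 2114.2854 + 1761.9280 = 3876.2134

Step 2: Recompute the slope with b₁ = (nΣxy − ΣxΣy) / (nΣx² − (Σx)²)
Numerator   = 10×3876.2134 − 63.03×502.34 = 38762.1340 − 31662.4902 = 7099.6438
Denominator = 10×551.2097 − 63.03² = 5512.0970 − 3972.7809 = 1539.3161
b₁(new) = 7099.6438 / 1539.3161 = 4.6122

(Same formula on the original sums: (9×2114.2854 − 45.79×400.14) / (9×253.9921 − 45.79²) = 706.1580 / 189.2048 = 3.7322, matching the given fit.)

Step 3: Change in slope
Δβ₁ = 4.6122 − 3.7322 = +0.8800
Relative change = +0.8800 / 3.7322 × 100% = +23.6%
→ the slope increases when the point is added.

Because the point sits above the extension of the original line at a high-leverage x, it tilts the fit up.
In practice: investigate whether it comes from the same population as the rest of the sample; examine leverage (hᵢ) and Cook's distance rather than deleting it automatically.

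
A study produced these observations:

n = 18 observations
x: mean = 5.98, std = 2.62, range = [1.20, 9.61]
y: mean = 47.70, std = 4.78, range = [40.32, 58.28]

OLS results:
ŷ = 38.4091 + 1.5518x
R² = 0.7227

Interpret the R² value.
About 72.27% of the variability in y is accounted for by the regression on x (R² = 0.7227) — a strong linear fit.

The coefficient of determination R² is the fraction of the total variation in y that the fitted line accounts for.

Here R² = 0.7227:
- Explained: 72.27% of the variation in y
- Unexplained (residual): 100% − 72.27% = 27.73%
- Rule of thumb (below 0.3 weak; 0.3 to below 0.7 moderate; 0.7 and above strong) → strong

Equivalently, for simple linear regression R² = r², so |r| = √0.7227 ≈ 0.8501.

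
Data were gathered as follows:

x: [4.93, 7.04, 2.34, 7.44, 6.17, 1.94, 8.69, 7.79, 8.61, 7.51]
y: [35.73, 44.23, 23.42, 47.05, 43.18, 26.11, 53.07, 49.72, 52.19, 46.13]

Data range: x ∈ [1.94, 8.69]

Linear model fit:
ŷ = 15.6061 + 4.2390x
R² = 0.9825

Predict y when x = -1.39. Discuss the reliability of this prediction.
ŷ = 9.7139, but this is extrapolation (below the data range [1.94, 8.69]) and may be unreliable.

Prediction calculation:
ŷ = 15.6061 + 4.2390 × (-1.39)
ŷ = 9.7139

Reliability:
- Data range: x ∈ [1.94, 8.69]
- Prediction point: x = -1.39 is 3.33 units below the observed range → this is EXTRAPOLATION, not interpolation

Why that matters here:
- The linear relationship may not hold outside the observed range
- R² describes fit only over the sampled x values; it says nothing about behaviour beyond them

Report the number if required, but flag clearly that it is an extrapolation.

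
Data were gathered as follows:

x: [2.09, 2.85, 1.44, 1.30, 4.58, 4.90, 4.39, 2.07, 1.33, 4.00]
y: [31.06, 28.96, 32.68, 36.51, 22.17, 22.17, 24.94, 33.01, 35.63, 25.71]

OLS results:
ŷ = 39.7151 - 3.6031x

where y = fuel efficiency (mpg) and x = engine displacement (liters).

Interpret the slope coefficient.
An increase of one liter in engine displacement is associated with a 3.6031 mpg decrease in predicted fuel efficiency.

The slope coefficient β₁ = -3.6031 represents the marginal effect of engine displacement on fuel efficiency.

Interpretation:
- Engine displacement up by 1 liter → predicted fuel efficiency decreases by 3.6031 mpg
- This is a linear approximation: the same per-unit change is assumed across the whole observed x range
- The slope describes association in these data, not necessarily a causal effect

The intercept β₀ = 39.7151 is the predicted fuel efficiency when engine displacement = 0; since the smallest observed x is 1.30, this is an extrapolation and mainly anchors the line.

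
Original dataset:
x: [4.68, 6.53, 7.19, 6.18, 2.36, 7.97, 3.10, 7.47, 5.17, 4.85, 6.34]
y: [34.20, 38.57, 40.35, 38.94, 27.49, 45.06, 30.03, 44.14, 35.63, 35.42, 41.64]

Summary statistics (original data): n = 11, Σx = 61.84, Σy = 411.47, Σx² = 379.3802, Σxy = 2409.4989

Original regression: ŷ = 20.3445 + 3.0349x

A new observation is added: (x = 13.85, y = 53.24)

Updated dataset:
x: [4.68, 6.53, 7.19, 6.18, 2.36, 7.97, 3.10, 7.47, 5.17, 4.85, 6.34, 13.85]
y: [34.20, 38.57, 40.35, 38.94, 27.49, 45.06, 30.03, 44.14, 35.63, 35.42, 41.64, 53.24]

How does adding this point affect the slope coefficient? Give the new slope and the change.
The slope changes from 3.0349 to 2.3000 (change of -0.7349, or -24.2%).

The new point has HIGH LEVERAGE: x = 13.85 is far from the original mean x̄ = 61.84/11 ≈ 5.62 (original range [2.36, 7.97]).

Step 1: Update the sums with the new point (n goes from 11 to 12)
Σx  = 61.84 + 13.85 = 75.69
Σy  = 411.47 + 53.24 = 464.71
Σx² = 379.3802 + 13.85² = 379.3802 + 191.8225 = 571.2027
Σxy = 2409.4989 + 13.85×53.24 = 2409.4989 + 737.3740 = 3146.8729

Step 2: Recompute the slope with b₁ = (nΣxy − ΣxΣy) / (nΣx² − (Σx)²)
Numerator   = 12×3146.8729 − 75.69×464.71 = 37762.4748 − 35173.8999 = 2588.5749
Denominator = 12×571.2027 − 75.69² = 6854.4324 − 5728.9761 = 1125.4563
b₁(new) = 2588.5749 / 1125.4563 = 2.3000

(Same formula on the original sums: (11×2409.4989 − 61.84×411.47) / (11×379.3802 − 61.84²) = 1059.1831 / 348.9966 = 3.0349, matching the given fit.)

Step 3: Change in slope
Δβ₁ = 2.3000 − 3.0349 = -0.7349
Relative change = -0.7349 / 3.0349 × 100% = -24.2%
→ the slope decreases when the point is added.

Because the point sits below the extension of the original line at a high-leverage x, it tilts the fit down.
In practice: investigate whether it comes from the same population as the rest of the sample.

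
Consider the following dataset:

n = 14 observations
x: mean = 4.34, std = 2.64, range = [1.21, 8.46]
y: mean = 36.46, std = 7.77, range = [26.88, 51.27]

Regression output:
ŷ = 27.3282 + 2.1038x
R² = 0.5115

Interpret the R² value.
R² = 0.5115 means 51.15% of the variation in y is explained by the linear relationship with x. This indicates a moderate fit.

R² = 1 − SS_res/SS_tot compares the residual scatter to the total scatter of y about its mean.

Here R² = 0.5115:
- Explained: 51.15% of the variation in y
- Unexplained (residual): 100% − 51.15% = 48.85%
- Rule of thumb (below 0.3 weak; 0.3 to below 0.7 moderate; 0.7 and above strong) → moderate

Note: R² never decreases when predictors are added, so it should not be used alone to compare models of different size.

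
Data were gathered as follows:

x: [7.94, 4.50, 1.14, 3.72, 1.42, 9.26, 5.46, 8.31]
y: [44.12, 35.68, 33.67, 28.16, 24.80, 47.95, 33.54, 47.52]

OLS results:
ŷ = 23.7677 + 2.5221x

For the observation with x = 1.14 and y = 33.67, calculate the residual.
Residual = 7.0271

The residual is the difference between the actual value and the predicted value:

Residual = y - ŷ

Step 1: Calculate predicted value
ŷ = 23.7677 + 2.5221 × 1.14
ŷ = 26.6429

Step 2: Calculate residual
Residual = 33.67 - 26.6429
Residual = 7.0271

Sign check: y > ŷ, so the point is above the line and the fit underestimates here.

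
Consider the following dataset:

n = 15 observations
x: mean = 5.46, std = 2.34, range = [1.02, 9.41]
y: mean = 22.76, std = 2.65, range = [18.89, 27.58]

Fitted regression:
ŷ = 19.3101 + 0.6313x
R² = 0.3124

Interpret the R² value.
R² = 0.3124 means 31.24% of the variation in y is explained by the linear relationship with x. This indicates a moderate fit.

R² (coefficient of determination) measures the proportion of variance in y explained by the regression model.

Here R² = 0.3124:
- Explained: 31.24% of the variation in y
- Unexplained (residual): 100% − 31.24% = 68.76%
- Rule of thumb (below 0.3 weak; 0.3 to below 0.7 moderate; 0.7 and above strong) → moderate

Note: R² says nothing about causation, and a high R² does not by itself mean the linear form is appropriate — check the residuals.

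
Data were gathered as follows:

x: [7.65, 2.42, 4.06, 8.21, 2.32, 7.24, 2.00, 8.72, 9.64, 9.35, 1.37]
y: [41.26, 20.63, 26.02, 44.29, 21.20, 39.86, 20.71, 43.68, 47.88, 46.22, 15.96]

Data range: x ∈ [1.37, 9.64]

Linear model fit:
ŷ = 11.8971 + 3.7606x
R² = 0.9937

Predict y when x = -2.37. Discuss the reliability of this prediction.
The equation gives ŷ = 2.9845; however x = -2.37 is 3.74 units below the observed range, so this extrapolated value should not be trusted.

Prediction calculation:
ŷ = 11.8971 + 3.7606 × (-2.37)
ŷ = 2.9845

Reliability:
- Data range: x ∈ [1.37, 9.64]
- Prediction point: x = -2.37 is 3.74 units below the observed range → this is EXTRAPOLATION, not interpolation

Why that matters here:
- There are no observations near this x to validate the fitted line there
- Real relationships often flatten, saturate, or turn nonlinear at extremes
- The standard error of prediction grows with (x − x̄)², and x = -2.37 is far from x̄ = 5.73

Report the number if required, but flag clearly that it is an extrapolation.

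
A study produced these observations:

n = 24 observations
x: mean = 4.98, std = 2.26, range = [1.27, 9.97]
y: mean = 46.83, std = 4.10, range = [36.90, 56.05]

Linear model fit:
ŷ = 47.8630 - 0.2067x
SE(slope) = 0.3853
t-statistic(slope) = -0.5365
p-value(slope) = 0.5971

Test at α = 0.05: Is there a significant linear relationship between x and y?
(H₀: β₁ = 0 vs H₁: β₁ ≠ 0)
p-value = 0.5971 ≥ α = 0.05, so we fail to reject H₀. The relationship is not significant.

Hypothesis test for the slope coefficient:

H₀: β₁ = 0 (no linear relationship)
H₁: β₁ ≠ 0 (linear relationship exists)

Test statistic: t = β̂₁ / SE(β̂₁) = -0.2067 / 0.3853 = -0.5365

The p-value (0.5971) is the probability, under H₀, of a t-statistic at least as extreme as |t| = 0.5365 (two-sided, df = n − 2 = 22).

Decision rule: reject H₀ if p-value < α.
p-value = 0.5971 ≥ α = 0.05 → fail to reject H₀.

At α = 0.05 the data do not provide convincing evidence of a nonzero slope.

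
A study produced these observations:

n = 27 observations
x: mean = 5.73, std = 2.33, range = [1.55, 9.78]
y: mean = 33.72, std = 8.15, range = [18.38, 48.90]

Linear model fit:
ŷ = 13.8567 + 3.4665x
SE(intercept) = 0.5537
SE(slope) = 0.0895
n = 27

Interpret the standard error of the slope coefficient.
SE(slope) = 0.0895 measures the uncertainty in the estimated slope. The coefficient is estimated precisely (SE/|β̂₁| = 2.6%).

SE(β̂₁) = s / √Sxx, where s is the residual standard deviation and Sxx = Σ(x − x̄)². It is the yardstick for how far β̂₁ = 3.4665 could plausibly be from the true slope.

Relative precision:
- SE / |β̂₁| = 0.0895 / 3.4665 = 2.6%
- Rule of thumb (under 20%: precise; 20% to under 50%: moderately precise; 50% or more: imprecise) → precise

Link to the t-test: t = β̂₁ / SE(β̂₁) = 3.4665 / 0.0895 = 38.7318, the statistic for H₀: β₁ = 0.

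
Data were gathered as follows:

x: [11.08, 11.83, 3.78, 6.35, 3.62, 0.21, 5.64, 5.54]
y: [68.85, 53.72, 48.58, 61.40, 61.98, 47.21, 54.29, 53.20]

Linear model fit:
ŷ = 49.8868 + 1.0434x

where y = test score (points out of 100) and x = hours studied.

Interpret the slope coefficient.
An increase of one hour in study time is associated with a 1.0434 points increase in predicted test score.

The slope coefficient β₁ = 1.0434 represents the marginal effect of study time on test score.

Interpretation:
- Study time up by 1 hour → predicted test score increases by 1.0434 points
- The effect is assumed constant over the observed range of x (linearity)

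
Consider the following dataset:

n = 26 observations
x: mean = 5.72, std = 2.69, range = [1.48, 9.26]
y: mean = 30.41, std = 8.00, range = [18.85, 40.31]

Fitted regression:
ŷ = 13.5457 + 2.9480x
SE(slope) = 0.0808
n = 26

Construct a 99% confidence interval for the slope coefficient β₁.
The 99% CI for β₁ is (2.7220, 3.1740)

Confidence interval for the slope:

The 99% CI for β₁ is: β̂₁ ± t*(α/2, n-2) × SE(β̂₁)

Step 1: Find critical t-value
- Confidence level = 0.99
- Degrees of freedom = n - 2 = 26 - 2 = 24
- t*(α/2, 24) = 2.7969

Step 2: Calculate margin of error
Margin = 2.7969 × 0.0808 = 0.2260

Step 3: Construct interval
CI = 2.9480 ± 0.2260
CI = (2.7220, 3.1740)

Interpretation: each one-unit increase in x is associated with a change in mean y of between 2.7220 and 3.1740, with 99% confidence.
Since 0 is outside the interval, a two-sided test at α = 0.01 would reject H₀: β₁ = 0.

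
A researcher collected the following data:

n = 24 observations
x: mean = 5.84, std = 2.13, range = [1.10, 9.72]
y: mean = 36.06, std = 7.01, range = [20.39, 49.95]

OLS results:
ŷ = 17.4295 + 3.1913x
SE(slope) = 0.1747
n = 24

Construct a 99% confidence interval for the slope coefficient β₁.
The 99% CI for β₁ is (2.6989, 3.6837)

Confidence interval for the slope:

The 99% CI for β₁ is: β̂₁ ± t*(α/2, n-2) × SE(β̂₁)

Step 1: Find critical t-value
- Confidence level = 0.99
- Degrees of freedom = n - 2 = 24 - 2 = 22
- t*(α/2, 22) = 2.8188

Step 2: Calculate margin of error
Margin = 2.8188 × 0.1747 = 0.4924

Step 3: Construct interval
CI = 3.1913 ± 0.4924
CI = (2.6989, 3.6837)

Interpretation: each one-unit increase in x is associated with a change in mean y of between 2.6989 and 3.6837, with 99% confidence.
Since 0 is outside the interval, a two-sided test at α = 0.01 would reject H₀: β₁ = 0.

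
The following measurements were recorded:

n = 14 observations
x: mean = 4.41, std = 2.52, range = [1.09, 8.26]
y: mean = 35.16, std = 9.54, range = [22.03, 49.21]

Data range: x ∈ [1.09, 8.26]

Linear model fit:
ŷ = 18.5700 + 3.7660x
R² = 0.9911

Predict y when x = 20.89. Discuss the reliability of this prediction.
The equation gives ŷ = 97.2417; however x = 20.89 is 12.63 units above the observed range, so this extrapolated value should not be trusted.

Prediction calculation:
ŷ = 18.5700 + 3.7660 × 20.89
ŷ = 97.2417

Reliability:
- Data range: x ∈ [1.09, 8.26]
- Prediction point: x = 20.89 is 12.63 units above the observed range → this is EXTRAPOLATION, not interpolation

Why that matters here:
- There are no observations near this x to validate the fitted line there
- Real relationships often flatten, saturate, or turn nonlinear at extremes

The R² = 0.9911 only validates the fit within [1.09, 8.26]; treat ŷ = 97.2417 with caution.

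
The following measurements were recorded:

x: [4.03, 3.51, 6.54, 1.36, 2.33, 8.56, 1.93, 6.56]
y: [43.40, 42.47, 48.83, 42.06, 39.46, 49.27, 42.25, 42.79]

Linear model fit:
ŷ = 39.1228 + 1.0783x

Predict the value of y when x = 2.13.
ŷ = 41.4196

Plug x = 2.13 into the fitted line:

ŷ = 39.1228 + 1.0783 × 2.13
ŷ = 39.1228 + 2.2968
ŷ = 41.4196

This is the fitted mean response at that x — an individual observation would come with a wider prediction interval.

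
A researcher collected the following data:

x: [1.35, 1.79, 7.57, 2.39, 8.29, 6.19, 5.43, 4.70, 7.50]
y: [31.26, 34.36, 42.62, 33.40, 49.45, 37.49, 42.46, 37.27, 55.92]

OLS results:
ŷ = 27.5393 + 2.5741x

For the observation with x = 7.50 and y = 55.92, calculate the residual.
Residual = 9.0749

The residual is the difference between the actual value and the predicted value:

Residual = y - ŷ

Step 1: Calculate predicted value
ŷ = 27.5393 + 2.5741 × 7.50
ŷ = 46.8451

Step 2: Calculate residual
Residual = 55.92 - 46.8451
Residual = 9.0749

Sign check: y > ŷ, so the point is above the line and the fit underestimates here.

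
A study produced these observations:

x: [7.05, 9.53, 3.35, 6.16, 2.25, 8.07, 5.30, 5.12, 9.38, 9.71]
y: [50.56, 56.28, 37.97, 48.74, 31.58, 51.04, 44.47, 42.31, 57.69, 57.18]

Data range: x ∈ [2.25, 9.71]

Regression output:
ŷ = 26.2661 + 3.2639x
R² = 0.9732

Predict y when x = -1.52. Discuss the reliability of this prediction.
ŷ = 21.3050, but this is extrapolation (below the data range [2.25, 9.71]) and may be unreliable.

Prediction calculation:
ŷ = 26.2661 + 3.2639 × (-1.52)
ŷ = 21.3050

Reliability:
- Data range: x ∈ [2.25, 9.71]
- Prediction point: x = -1.52 is 3.77 units below the observed range → this is EXTRAPOLATION, not interpolation

Why that matters here:
- The linear relationship may not hold outside the observed range
- Real relationships often flatten, saturate, or turn nonlinear at extremes

A defensible statement: 'if the linear trend continued to x = -1.52, y would be about 21.3050' — the premise is untested.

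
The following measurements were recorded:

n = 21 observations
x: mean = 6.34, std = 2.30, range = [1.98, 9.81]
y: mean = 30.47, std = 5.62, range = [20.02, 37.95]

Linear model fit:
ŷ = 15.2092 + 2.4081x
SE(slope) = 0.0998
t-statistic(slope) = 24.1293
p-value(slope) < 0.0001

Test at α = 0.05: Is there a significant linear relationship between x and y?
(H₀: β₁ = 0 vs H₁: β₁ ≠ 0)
p-value < 0.0001 < α = 0.05, so we reject H₀. The relationship is significant.

Hypothesis test for the slope coefficient:

H₀: β₁ = 0 (no linear relationship)
H₁: β₁ ≠ 0 (linear relationship exists)

Test statistic: t = β̂₁ / SE(β̂₁) = 2.4081 / 0.0998 = 24.1293

The p-value (<0.0001) is the probability, under H₀, of a t-statistic at least as extreme as |t| = 24.1293 (two-sided, df = n − 2 = 19).

Decision rule: reject H₀ if p-value < α.
p-value < 0.0001 < α = 0.05 → reject H₀.

Conclusion: the linear association between x and y is significant at the 5% level.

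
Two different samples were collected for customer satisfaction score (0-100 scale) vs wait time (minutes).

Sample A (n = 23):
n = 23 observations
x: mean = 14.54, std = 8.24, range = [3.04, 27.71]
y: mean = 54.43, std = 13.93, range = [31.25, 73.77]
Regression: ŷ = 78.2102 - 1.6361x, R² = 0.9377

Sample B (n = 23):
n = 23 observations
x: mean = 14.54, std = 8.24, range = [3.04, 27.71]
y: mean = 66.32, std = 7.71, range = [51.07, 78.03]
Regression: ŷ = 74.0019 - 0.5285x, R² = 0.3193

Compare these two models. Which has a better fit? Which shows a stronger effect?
Model A has the better fit (R² = 0.9377 vs 0.3193). Model A shows the stronger effect (|β₁| = 1.6361 vs 0.5285).

Model Comparison:

Which explains more variance? (R²)
- Model A: R² = 0.9377 → 93.77% of variance in satisfaction score explained
- Model B: R² = 0.3193 → 31.93% of variance in satisfaction score explained
- 0.9377 > 0.3193 → Model A has the better fit

Strength of effect — compare |β₁|:
- Model A: β₁ = -1.6361 → predicted satisfaction score falls 1.6361 points per additional minute of wait time
- Model B: β₁ = -0.5285 → predicted satisfaction score falls 0.5285 points per additional minute of wait time
- |-1.6361| > |-0.5285| → Model A shows the stronger marginal effect

Note: The two samples could reflect different populations, time periods, or measurement quality.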